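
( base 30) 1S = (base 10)58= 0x3a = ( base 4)322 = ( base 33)1p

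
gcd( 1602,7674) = 6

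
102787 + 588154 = 690941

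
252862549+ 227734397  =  480596946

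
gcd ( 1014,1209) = 39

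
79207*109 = 8633563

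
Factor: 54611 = 97^1 * 563^1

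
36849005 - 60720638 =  -23871633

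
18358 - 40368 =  -22010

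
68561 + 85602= 154163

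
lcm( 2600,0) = 0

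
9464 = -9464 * (-1)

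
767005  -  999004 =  - 231999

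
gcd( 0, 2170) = 2170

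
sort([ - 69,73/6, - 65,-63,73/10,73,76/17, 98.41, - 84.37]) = [ - 84.37, - 69,-65,  -  63,76/17,  73/10,73/6, 73,98.41]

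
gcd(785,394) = 1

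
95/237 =95/237 = 0.40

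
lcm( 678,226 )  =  678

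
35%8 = 3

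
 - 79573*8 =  - 636584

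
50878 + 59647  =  110525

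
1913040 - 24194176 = -22281136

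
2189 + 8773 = 10962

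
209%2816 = 209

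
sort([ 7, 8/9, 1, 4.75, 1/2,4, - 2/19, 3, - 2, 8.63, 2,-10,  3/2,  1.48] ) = [ - 10,-2, - 2/19, 1/2, 8/9 , 1 , 1.48, 3/2, 2,3,  4,4.75, 7, 8.63]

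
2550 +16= 2566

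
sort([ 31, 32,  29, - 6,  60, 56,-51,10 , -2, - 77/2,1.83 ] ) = [ - 51, -77/2, - 6, - 2,1.83, 10, 29, 31, 32,56, 60] 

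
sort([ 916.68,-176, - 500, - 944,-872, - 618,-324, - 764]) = [  -  944, - 872,  -  764 , - 618, - 500, - 324, - 176, 916.68]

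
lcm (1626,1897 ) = 11382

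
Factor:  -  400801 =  - 487^1*823^1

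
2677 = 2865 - 188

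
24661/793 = 1897/61  =  31.10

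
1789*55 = 98395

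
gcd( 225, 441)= 9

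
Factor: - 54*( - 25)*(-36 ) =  - 2^3*3^5*5^2 = - 48600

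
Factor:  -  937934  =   - 2^1 * 468967^1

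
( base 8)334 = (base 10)220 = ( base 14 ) 11a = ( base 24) 94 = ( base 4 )3130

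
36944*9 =332496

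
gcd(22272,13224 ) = 696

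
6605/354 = 18 + 233/354 = 18.66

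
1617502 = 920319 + 697183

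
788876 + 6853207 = 7642083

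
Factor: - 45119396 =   -  2^2*7^2*211^1 * 1091^1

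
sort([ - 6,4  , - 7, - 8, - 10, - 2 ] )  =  [- 10, - 8, - 7,  -  6,- 2, 4 ] 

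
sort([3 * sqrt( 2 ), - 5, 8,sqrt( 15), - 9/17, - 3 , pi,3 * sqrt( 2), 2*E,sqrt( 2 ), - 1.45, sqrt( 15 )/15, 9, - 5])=[-5, -5, - 3, - 1.45, - 9/17, sqrt(15) /15, sqrt(2) , pi, sqrt(15 ),3* sqrt(2), 3*sqrt(2), 2*E, 8,  9 ] 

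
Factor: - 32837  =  -7^1*4691^1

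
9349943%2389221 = 2182280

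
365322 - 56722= 308600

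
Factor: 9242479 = 9242479^1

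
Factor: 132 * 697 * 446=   41033784 = 2^3*3^1*11^1*17^1*41^1 * 223^1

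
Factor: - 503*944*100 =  - 2^6*5^2*59^1 * 503^1 = - 47483200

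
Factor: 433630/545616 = 2^( - 3 )*3^(-4)*5^1*103^1 = 515/648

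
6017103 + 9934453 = 15951556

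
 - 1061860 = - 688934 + -372926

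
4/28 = 1/7 = 0.14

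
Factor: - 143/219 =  - 3^(-1)*11^1* 13^1*73^(-1)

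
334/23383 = 334/23383 =0.01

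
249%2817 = 249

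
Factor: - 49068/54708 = -3^1*29^1*97^( - 1)=- 87/97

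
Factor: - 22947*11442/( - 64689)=2^1*3^1  *1907^1 * 7649^1*21563^( - 1) =87519858/21563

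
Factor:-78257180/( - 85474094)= 39128590/42737047 = 2^1 * 5^1 * 41^(-1) * 73^( - 1 ) * 109^(- 1 ) * 131^( - 1 )*3912859^1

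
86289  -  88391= -2102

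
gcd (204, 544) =68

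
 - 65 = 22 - 87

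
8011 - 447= 7564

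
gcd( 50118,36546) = 6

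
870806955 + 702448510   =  1573255465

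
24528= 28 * 876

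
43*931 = 40033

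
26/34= 13/17 = 0.76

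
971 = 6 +965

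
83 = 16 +67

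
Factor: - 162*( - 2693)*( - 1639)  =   - 715039974 = - 2^1*3^4*11^1*149^1*2693^1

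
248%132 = 116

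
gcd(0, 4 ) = 4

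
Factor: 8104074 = 2^1 * 3^1*11^1 * 122789^1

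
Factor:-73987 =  - 241^1* 307^1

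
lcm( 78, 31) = 2418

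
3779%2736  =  1043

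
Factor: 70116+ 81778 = 2^1*173^1*439^1 = 151894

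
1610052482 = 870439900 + 739612582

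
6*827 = 4962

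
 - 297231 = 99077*(-3) 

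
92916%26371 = 13803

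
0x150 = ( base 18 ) 10C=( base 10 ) 336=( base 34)9U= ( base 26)CO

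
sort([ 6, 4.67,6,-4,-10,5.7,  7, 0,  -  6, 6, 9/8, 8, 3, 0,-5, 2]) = [-10 , - 6,  -  5, -4, 0, 0, 9/8, 2, 3,4.67,5.7, 6, 6,6,  7 , 8]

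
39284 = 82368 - 43084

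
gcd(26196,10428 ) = 12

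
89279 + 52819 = 142098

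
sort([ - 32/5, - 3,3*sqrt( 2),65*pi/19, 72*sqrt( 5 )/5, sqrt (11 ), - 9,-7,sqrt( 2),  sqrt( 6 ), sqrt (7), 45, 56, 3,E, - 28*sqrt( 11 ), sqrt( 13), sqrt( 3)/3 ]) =[ - 28*sqrt( 11 ), - 9, - 7,- 32/5, - 3,  sqrt( 3 )/3, sqrt(2 ),sqrt( 6), sqrt( 7),E, 3, sqrt( 11 ), sqrt ( 13),  3*sqrt(2 ),65*pi/19, 72 * sqrt( 5)/5 , 45,56] 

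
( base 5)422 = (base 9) 134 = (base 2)1110000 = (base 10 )112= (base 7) 220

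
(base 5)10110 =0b1010001111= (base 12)467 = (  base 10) 655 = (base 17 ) 249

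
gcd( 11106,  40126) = 2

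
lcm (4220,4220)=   4220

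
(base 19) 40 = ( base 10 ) 76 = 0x4c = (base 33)2a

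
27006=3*9002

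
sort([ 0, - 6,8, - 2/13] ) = [- 6,  -  2/13, 0 , 8]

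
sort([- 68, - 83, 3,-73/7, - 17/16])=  [ - 83 ,-68,-73/7,- 17/16,3 ]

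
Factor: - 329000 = - 2^3*5^3 *7^1*47^1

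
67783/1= 67783 = 67783.00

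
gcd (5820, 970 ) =970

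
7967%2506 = 449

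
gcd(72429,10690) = 1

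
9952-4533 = 5419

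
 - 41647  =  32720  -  74367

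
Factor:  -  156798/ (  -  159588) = 281/286 = 2^( - 1)*11^ ( -1)*13^( - 1 )*281^1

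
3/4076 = 3/4076 = 0.00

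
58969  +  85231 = 144200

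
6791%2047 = 650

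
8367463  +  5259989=13627452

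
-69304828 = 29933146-99237974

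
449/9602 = 449/9602  =  0.05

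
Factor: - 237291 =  - 3^1*19^1*23^1*181^1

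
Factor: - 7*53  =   - 371 = - 7^1* 53^1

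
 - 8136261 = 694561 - 8830822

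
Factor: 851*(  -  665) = - 565915=- 5^1*7^1 * 19^1*23^1*37^1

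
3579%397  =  6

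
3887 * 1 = 3887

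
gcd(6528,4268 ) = 4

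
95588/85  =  95588/85 = 1124.56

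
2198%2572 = 2198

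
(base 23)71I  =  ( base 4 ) 322200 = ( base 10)3744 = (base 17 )cg4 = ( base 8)7240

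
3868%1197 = 277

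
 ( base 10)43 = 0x2b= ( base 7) 61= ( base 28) 1F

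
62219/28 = 2222  +  3/28  =  2222.11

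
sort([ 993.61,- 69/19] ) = [ - 69/19,993.61]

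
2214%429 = 69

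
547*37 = 20239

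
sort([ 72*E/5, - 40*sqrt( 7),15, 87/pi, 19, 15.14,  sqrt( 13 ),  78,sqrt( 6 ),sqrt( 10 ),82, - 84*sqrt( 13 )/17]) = [ - 40 * sqrt(7), - 84*sqrt( 13)/17,sqrt( 6),sqrt( 10), sqrt ( 13 ),15,15.14, 19,87/pi,72*E/5,78, 82 ]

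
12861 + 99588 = 112449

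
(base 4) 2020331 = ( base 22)I29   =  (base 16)223d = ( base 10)8765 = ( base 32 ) 8HT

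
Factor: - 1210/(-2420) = 2^( - 1) = 1/2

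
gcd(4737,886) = 1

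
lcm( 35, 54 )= 1890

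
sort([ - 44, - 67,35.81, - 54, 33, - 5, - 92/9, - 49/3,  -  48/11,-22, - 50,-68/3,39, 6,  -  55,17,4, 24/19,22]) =[ - 67,- 55,- 54 , - 50, - 44, - 68/3,-22, - 49/3, - 92/9  , - 5,  -  48/11, 24/19 , 4,6,17,22,33,35.81,39]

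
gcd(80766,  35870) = 2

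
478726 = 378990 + 99736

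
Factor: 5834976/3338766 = 972496/556461 = 2^4*3^( - 2)*7^1*17^(-1)*19^1*457^1 * 3637^(  -  1 )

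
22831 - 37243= - 14412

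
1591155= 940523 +650632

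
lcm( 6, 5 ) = 30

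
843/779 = 843/779 = 1.08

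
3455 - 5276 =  - 1821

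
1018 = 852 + 166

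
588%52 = 16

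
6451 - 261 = 6190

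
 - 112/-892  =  28/223= 0.13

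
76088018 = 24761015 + 51327003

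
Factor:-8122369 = -8122369^1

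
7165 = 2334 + 4831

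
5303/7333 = 5303/7333 = 0.72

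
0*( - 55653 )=0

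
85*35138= 2986730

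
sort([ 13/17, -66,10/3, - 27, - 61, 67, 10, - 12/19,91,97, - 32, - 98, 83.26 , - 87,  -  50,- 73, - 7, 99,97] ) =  [ - 98, - 87, - 73, - 66,-61,-50, - 32,-27,- 7,  -  12/19, 13/17,10/3,10,67,83.26,91,  97,97, 99] 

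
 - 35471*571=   -  20253941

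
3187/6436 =3187/6436 = 0.50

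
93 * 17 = 1581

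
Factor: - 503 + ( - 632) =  - 5^1*227^1 = - 1135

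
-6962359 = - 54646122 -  -47683763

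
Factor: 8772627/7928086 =2^ ( - 1)*3^1*17^ ( - 1) *251^( - 1 )*929^ ( - 1)*  2924209^1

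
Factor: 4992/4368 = 8/7= 2^3*7^( - 1)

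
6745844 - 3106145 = 3639699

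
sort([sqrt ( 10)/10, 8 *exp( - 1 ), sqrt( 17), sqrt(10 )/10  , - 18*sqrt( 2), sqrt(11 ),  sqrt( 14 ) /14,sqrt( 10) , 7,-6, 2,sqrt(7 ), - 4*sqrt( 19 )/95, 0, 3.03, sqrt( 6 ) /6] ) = [  -  18*sqrt(2), - 6 , -4 * sqrt( 19 )/95, 0, sqrt ( 14)/14, sqrt(10) /10,sqrt ( 10)/10, sqrt( 6 )/6,2,  sqrt( 7), 8*exp( - 1),  3.03,sqrt(10 ), sqrt (11 ), sqrt( 17), 7]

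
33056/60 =8264/15= 550.93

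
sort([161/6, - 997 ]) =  [ - 997 , 161/6]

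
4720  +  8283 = 13003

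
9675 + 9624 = 19299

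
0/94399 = 0 =0.00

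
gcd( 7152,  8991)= 3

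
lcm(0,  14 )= 0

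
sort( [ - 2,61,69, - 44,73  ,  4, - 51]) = [-51, - 44, - 2,4,61, 69,73]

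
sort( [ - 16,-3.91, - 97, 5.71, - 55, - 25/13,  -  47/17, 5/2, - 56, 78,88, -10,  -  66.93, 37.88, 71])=[ - 97, - 66.93,-56, - 55, - 16,-10, - 3.91,- 47/17, - 25/13 , 5/2, 5.71, 37.88,71, 78, 88] 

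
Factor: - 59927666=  - 2^1 *103^1 * 421^1 * 691^1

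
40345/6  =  6724 + 1/6 = 6724.17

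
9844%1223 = 60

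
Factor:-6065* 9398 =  - 2^1*5^1*37^1* 127^1*1213^1 = - 56998870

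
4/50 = 2/25=0.08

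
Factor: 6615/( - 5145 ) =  - 3^2*7^(-1) = - 9/7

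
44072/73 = 44072/73 = 603.73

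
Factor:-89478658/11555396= - 44739329/5777698=- 2^(-1)*37^( - 1)*163^(-1) * 479^( - 1 )*44739329^1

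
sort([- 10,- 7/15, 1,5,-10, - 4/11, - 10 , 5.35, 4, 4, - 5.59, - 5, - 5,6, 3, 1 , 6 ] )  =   [ - 10, - 10, - 10, - 5.59, - 5,- 5,  -  7/15,- 4/11, 1, 1, 3, 4 , 4, 5,  5.35, 6,  6 ] 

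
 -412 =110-522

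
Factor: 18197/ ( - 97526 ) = -587/3146 = -2^(-1)*11^( - 2) * 13^( - 1)*587^1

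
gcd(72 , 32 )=8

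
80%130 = 80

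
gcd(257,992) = 1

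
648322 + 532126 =1180448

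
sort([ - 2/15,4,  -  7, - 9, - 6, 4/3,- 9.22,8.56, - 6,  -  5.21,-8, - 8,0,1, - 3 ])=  [ - 9.22,  -  9,-8, - 8,  -  7, - 6, - 6,-5.21 , - 3, - 2/15, 0  ,  1,4/3,4,8.56 ] 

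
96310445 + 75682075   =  171992520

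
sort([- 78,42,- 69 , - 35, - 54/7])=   [ - 78, - 69, - 35 , - 54/7,42 ]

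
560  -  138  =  422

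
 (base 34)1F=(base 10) 49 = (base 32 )1h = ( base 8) 61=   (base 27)1M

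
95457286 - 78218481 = 17238805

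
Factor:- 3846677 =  - 421^1*9137^1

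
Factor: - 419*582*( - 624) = 2^5*3^2*13^1*97^1 *419^1 = 152167392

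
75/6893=75/6893 = 0.01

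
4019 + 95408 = 99427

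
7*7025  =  49175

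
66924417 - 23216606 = 43707811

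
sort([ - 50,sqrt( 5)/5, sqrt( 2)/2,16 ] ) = [ - 50,sqrt(5)/5, sqrt(2 ) /2,16]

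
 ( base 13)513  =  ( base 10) 861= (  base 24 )1BL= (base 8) 1535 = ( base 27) 14O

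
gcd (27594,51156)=126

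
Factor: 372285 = 3^2 * 5^1*8273^1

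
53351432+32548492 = 85899924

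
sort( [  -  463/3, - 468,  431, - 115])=[ -468,- 463/3, - 115, 431 ]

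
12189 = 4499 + 7690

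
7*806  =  5642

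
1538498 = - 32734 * (-47 )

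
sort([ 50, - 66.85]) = [-66.85, 50]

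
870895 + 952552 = 1823447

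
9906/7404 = 1651/1234 = 1.34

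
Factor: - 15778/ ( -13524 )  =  2^ ( - 1)*3^(  -  1)*7^1  =  7/6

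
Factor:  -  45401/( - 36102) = 2^ (-1)*3^( - 1)*11^(-1 )*83^1= 83/66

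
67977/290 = 67977/290 = 234.40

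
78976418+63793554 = 142769972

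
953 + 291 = 1244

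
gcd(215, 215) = 215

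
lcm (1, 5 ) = 5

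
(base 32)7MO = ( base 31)86m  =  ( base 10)7896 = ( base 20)jeg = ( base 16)1ED8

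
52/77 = 52/77 = 0.68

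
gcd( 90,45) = 45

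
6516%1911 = 783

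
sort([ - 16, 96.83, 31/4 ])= [- 16,  31/4, 96.83]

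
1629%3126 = 1629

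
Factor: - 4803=-3^1*1601^1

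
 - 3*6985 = - 20955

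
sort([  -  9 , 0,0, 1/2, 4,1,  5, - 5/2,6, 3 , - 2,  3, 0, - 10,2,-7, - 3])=[ - 10, -9, - 7, - 3, - 5/2, - 2,  0, 0, 0,1/2,1,2, 3, 3 , 4, 5, 6]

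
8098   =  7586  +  512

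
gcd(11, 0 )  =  11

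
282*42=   11844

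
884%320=244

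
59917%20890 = 18137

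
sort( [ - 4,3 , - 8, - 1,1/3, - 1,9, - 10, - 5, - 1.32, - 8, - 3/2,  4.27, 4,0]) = [ - 10, - 8, - 8, - 5, -4, - 3/2 , - 1.32, - 1,- 1,0,1/3, 3,4,4.27,  9] 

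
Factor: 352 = 2^5 * 11^1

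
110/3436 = 55/1718 = 0.03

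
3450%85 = 50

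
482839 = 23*20993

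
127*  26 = 3302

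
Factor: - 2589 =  - 3^1*863^1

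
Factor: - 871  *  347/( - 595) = 5^ (-1)*7^( - 1)* 13^1*17^( - 1)*67^1*347^1 = 302237/595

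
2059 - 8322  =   - 6263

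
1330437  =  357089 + 973348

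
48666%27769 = 20897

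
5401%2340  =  721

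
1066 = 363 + 703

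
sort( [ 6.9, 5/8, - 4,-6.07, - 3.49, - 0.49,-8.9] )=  [ - 8.9, -6.07, - 4,  -  3.49 , - 0.49, 5/8,6.9 ] 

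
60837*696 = 42342552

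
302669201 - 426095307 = -123426106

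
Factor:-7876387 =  - 31^1 * 41^1*6197^1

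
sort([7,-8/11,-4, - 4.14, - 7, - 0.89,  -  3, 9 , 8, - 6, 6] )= [-7, - 6 ,  -  4.14,-4, - 3, - 0.89, - 8/11,6 , 7 , 8,9 ] 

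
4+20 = 24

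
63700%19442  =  5374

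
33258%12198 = 8862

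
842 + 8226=9068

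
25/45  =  5/9  =  0.56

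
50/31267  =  50/31267=0.00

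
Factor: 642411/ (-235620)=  - 2^( - 2)*3^2*5^(  -  1 )*17^(  -  1 )*103^1 = - 927/340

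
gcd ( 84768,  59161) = 883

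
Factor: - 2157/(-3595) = 3^1*5^( - 1) =3/5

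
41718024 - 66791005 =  - 25072981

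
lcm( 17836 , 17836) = 17836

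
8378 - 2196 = 6182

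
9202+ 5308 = 14510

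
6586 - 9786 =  -3200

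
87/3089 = 87/3089=0.03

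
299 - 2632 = -2333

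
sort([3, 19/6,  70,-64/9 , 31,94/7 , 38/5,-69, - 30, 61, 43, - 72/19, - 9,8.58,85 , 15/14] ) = [ - 69,  -  30, - 9, - 64/9,-72/19, 15/14, 3, 19/6,38/5,  8.58, 94/7,31, 43, 61, 70, 85] 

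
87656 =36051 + 51605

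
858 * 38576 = 33098208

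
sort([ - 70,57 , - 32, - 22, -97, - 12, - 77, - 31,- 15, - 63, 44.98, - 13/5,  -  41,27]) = [-97, - 77, - 70,-63, - 41, - 32, - 31 , - 22,-15, - 12, - 13/5,27, 44.98,57]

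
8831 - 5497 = 3334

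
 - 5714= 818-6532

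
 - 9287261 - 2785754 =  - 12073015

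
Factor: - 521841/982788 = -173947/327596 = -2^ (-2 )*47^1*3701^1*81899^ ( - 1)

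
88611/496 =178  +  323/496 = 178.65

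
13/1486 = 13/1486=0.01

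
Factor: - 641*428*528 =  - 2^6*3^1*11^1*107^1*641^1=-144855744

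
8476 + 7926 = 16402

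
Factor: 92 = 2^2*23^1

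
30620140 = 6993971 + 23626169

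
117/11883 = 39/3961= 0.01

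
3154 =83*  38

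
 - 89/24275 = -1+24186/24275 = - 0.00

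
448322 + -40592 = 407730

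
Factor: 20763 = 3^3 * 769^1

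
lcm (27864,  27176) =2201256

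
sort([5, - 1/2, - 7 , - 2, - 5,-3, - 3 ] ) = [ - 7, - 5,-3 , -3, -2, - 1/2,  5]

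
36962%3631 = 652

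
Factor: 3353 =7^1*479^1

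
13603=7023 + 6580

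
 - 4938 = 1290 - 6228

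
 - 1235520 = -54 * 22880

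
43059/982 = 43 + 833/982 = 43.85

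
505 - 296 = 209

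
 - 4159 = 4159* ( - 1)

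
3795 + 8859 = 12654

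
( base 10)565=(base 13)346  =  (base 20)185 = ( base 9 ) 687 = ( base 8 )1065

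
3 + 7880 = 7883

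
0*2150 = 0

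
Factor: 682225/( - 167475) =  - 941/231 =-  3^( - 1)*7^( - 1)*11^( - 1)*941^1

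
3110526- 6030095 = - 2919569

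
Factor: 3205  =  5^1 * 641^1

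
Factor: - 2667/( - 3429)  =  7/9 = 3^(-2 )*7^1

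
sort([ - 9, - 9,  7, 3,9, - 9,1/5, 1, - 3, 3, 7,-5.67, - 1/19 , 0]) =[  -  9,-9, - 9,-5.67, - 3, - 1/19,  0, 1/5, 1,  3,3, 7,  7, 9] 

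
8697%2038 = 545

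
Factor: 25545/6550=2^(-1) * 3^1 * 5^( - 1)*  13^1  =  39/10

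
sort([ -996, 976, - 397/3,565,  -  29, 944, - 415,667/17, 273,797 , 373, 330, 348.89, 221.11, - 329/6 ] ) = [ - 996, - 415, - 397/3, -329/6 ,- 29,667/17, 221.11, 273, 330,348.89 , 373,  565, 797, 944, 976]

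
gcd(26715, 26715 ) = 26715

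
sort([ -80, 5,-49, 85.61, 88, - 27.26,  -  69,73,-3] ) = [ - 80, - 69,-49 , - 27.26, - 3,5 , 73, 85.61, 88 ]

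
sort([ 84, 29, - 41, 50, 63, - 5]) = [  -  41, - 5, 29, 50,63, 84]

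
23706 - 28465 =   -  4759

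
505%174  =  157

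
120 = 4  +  116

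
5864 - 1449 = 4415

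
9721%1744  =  1001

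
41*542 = 22222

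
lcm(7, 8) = 56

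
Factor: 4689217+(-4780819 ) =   -  91602 = - 2^1 * 3^2* 7^1*727^1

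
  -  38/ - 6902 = 19/3451  =  0.01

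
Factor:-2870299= - 1433^1*2003^1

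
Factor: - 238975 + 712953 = 2^1*269^1 *881^1= 473978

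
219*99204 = 21725676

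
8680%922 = 382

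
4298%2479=1819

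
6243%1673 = 1224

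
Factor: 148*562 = 83176 =2^3*37^1 * 281^1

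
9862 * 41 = 404342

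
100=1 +99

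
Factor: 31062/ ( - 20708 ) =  - 3/2 = - 2^( - 1)*3^1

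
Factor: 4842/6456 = 3/4 = 2^( - 2)*  3^1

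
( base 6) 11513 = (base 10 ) 1701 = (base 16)6A5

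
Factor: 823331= 23^1*35797^1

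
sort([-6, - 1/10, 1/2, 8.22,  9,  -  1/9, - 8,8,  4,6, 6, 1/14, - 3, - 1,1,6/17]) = [  -  8, - 6,-3, - 1,-1/9,-1/10 , 1/14,6/17,1/2, 1,4, 6,6, 8  ,  8.22,9 ]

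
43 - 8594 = -8551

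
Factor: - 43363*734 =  - 31828442 = - 2^1*103^1*367^1*421^1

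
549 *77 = 42273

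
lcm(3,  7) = 21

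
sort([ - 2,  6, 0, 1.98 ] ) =[-2,  0,1.98 , 6 ]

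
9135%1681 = 730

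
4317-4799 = -482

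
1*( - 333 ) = - 333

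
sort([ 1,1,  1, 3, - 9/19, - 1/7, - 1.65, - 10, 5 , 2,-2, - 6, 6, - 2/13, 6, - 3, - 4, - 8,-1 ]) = [ - 10,-8, - 6, - 4,  -  3 , - 2 , - 1.65 , - 1, - 9/19,-2/13, - 1/7,  1,  1, 1,2, 3  ,  5,  6,6 ]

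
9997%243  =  34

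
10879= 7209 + 3670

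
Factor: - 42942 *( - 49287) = 2116482354  =  2^1*3^2*7^1 * 17^1*421^1*2347^1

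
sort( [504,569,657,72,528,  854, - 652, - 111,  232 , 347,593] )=[ -652, - 111, 72,232,347,504,528, 569, 593,657,854 ]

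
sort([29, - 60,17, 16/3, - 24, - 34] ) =[ - 60, - 34, - 24,16/3,17, 29 ] 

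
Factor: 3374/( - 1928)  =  -7/4 = - 2^ ( - 2)*7^1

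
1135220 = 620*1831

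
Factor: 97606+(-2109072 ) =- 2011466 = - 2^1*31^1*32443^1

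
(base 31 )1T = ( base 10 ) 60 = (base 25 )2A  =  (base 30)20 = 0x3C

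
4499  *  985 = 4431515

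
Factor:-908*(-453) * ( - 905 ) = -2^2*3^1* 5^1 * 151^1*181^1*227^1 = -372248220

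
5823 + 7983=13806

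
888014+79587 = 967601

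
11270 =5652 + 5618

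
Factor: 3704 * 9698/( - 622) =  - 2^3*13^1*311^( - 1)*373^1*463^1  =  -17960696/311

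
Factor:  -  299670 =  - 2^1 * 3^1*5^1*7^1*1427^1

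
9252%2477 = 1821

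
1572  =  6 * 262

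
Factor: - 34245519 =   -  3^1*7^1*11^1*148249^1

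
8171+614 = 8785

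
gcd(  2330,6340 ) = 10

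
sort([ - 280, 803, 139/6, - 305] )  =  [ - 305, - 280, 139/6, 803]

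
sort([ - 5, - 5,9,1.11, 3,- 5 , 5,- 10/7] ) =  [ - 5,-5 ,-5, - 10/7,1.11 , 3, 5,9 ]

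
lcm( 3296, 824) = 3296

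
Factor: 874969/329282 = 2^ (- 1)*19^1* 31^( - 1 )*47^ ( - 1 ) * 113^( - 1)*46051^1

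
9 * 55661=500949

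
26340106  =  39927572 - 13587466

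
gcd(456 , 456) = 456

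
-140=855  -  995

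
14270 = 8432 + 5838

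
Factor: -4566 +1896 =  - 2^1*3^1* 5^1*89^1=- 2670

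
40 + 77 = 117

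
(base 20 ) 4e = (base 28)3a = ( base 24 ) 3M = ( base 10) 94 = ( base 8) 136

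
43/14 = 3+1/14 = 3.07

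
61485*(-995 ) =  - 61177575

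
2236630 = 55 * 40666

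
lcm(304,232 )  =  8816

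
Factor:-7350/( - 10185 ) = 2^1*5^1* 7^1*97^ ( - 1) = 70/97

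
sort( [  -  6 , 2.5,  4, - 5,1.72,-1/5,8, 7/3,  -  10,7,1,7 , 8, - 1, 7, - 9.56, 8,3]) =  [ - 10, - 9.56,  -  6,-5, - 1,- 1/5,1,1.72,7/3, 2.5,3, 4, 7,7, 7,8,8,8]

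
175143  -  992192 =  -  817049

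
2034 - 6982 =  - 4948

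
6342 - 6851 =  -509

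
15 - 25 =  -10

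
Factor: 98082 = 2^1*3^2*5449^1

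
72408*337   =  24401496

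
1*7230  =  7230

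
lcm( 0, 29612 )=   0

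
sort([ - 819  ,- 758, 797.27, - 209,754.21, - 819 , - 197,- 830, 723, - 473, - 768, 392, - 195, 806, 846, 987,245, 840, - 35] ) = [ - 830, - 819, - 819, - 768,-758, - 473, - 209, - 197, - 195, - 35,  245,  392, 723,754.21, 797.27,806, 840,846, 987 ] 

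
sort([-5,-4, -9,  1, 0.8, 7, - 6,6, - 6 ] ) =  [ -9, - 6,  -  6, - 5 ,  -  4, 0.8, 1 , 6, 7 ]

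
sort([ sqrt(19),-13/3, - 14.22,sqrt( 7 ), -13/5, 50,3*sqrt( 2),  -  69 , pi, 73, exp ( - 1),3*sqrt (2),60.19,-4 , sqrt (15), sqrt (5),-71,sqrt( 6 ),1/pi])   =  [-71, - 69, - 14.22,  -  13/3,-4, - 13/5, 1/pi, exp( - 1 ), sqrt ( 5)  ,  sqrt (6 ), sqrt(7 ),pi, sqrt(15), 3*sqrt(2 ), 3*sqrt(2), sqrt(19 ),  50, 60.19, 73]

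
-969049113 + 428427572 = - 540621541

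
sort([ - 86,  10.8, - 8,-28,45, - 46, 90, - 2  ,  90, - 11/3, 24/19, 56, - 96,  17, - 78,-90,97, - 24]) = [ - 96,-90,  -  86,-78, - 46, - 28, - 24,-8, -11/3,-2,24/19,10.8, 17, 45, 56,90, 90, 97 ] 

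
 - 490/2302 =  - 1 + 906/1151 =- 0.21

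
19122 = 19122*1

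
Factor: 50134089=3^1* 23^1*647^1 *1123^1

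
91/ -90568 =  - 1 + 90477/90568 = - 0.00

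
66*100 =6600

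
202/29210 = 101/14605 = 0.01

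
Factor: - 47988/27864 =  - 2^(-1)*3^( - 2)*31^1 = - 31/18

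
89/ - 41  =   - 89/41 = -2.17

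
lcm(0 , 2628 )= 0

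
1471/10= 147+1/10 = 147.10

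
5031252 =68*73989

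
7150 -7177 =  - 27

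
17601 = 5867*3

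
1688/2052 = 422/513 = 0.82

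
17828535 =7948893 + 9879642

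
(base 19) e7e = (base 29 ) 65a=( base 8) 12121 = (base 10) 5201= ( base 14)1C77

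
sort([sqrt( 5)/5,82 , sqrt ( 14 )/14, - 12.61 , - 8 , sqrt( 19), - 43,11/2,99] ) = [ - 43,- 12.61, - 8,sqrt( 14 ) /14,sqrt( 5)/5, sqrt(19 ), 11/2,82, 99 ] 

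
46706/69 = 676 + 62/69 = 676.90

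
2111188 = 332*6359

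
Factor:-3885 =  - 3^1  *  5^1*7^1*37^1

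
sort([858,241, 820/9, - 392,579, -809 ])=[ - 809, - 392,820/9, 241,579, 858]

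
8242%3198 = 1846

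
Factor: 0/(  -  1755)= 0 = 0^1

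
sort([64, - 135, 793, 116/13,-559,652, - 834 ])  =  [ - 834, - 559,  -  135, 116/13, 64,  652, 793 ]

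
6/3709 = 6/3709 =0.00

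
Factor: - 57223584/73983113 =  - 2^5 * 3^6  *  11^1*223^1*7853^( - 1 )*9421^( - 1)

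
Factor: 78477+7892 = 86369^1= 86369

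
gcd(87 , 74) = 1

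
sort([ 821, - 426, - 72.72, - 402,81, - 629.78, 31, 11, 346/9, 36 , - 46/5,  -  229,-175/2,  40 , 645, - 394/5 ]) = [ - 629.78, - 426,-402, - 229, - 175/2,- 394/5, - 72.72  , - 46/5, 11, 31, 36, 346/9,40 , 81, 645, 821]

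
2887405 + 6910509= 9797914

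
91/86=91/86  =  1.06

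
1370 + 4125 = 5495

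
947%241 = 224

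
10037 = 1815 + 8222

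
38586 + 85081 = 123667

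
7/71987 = 7/71987 = 0.00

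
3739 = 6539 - 2800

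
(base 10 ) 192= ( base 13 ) 11a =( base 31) 66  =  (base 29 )6I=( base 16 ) c0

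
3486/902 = 1743/451 = 3.86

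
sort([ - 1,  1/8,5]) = [ - 1,1/8, 5]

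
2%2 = 0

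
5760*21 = 120960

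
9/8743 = 9/8743= 0.00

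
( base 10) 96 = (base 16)60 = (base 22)48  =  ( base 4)1200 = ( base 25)3L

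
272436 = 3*90812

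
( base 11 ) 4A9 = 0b1001011011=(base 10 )603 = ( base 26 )n5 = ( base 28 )LF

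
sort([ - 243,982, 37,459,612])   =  [ - 243,37, 459,612,982 ] 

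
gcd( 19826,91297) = 1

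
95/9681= 95/9681 = 0.01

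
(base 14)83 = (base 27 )47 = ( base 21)5A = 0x73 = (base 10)115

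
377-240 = 137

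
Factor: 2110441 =47^1*83^1*541^1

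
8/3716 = 2/929= 0.00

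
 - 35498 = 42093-77591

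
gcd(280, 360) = 40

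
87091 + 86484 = 173575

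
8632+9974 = 18606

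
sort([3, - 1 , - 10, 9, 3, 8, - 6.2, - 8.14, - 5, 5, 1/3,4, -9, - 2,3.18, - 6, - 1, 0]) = [ - 10,-9 , - 8.14, - 6.2, - 6, - 5,- 2, - 1, - 1, 0, 1/3 , 3,3,3.18,4,5, 8, 9]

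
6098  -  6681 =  - 583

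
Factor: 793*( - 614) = -486902=-  2^1*13^1*61^1 *307^1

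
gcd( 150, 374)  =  2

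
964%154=40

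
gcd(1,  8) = 1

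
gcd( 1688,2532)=844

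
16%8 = 0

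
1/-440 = -1  +  439/440 = - 0.00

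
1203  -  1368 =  - 165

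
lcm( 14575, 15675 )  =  830775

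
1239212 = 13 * 95324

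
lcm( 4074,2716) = 8148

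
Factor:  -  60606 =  - 2^1*3^2*7^1*13^1*37^1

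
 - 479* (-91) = 43589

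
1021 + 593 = 1614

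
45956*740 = 34007440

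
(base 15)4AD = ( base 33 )w7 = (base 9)1411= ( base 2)10000100111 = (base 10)1063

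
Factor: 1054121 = 29^1*163^1*223^1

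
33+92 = 125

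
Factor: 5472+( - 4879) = 593^1 = 593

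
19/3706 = 19/3706 = 0.01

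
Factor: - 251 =  -  251^1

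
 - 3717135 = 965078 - 4682213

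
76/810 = 38/405 =0.09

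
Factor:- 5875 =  - 5^3*47^1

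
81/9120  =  27/3040 = 0.01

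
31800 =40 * 795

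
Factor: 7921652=2^2 * 1980413^1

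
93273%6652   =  145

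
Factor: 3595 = 5^1*719^1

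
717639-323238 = 394401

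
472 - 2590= - 2118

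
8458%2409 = 1231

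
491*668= 327988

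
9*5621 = 50589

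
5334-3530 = 1804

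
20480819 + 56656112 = 77136931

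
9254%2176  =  550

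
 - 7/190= -7/190 = -0.04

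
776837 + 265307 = 1042144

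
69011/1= 69011 = 69011.00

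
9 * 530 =4770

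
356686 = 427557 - 70871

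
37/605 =37/605 = 0.06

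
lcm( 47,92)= 4324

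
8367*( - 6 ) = -50202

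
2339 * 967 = 2261813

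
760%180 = 40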